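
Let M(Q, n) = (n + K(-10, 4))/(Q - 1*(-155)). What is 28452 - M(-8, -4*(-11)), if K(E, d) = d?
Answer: 1394132/49 ≈ 28452.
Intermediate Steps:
M(Q, n) = (4 + n)/(155 + Q) (M(Q, n) = (n + 4)/(Q - 1*(-155)) = (4 + n)/(Q + 155) = (4 + n)/(155 + Q))
28452 - M(-8, -4*(-11)) = 28452 - (4 - 4*(-11))/(155 - 8) = 28452 - (4 + 44)/147 = 28452 - 48/147 = 28452 - 1*16/49 = 28452 - 16/49 = 1394132/49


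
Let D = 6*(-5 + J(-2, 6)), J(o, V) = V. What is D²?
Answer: 36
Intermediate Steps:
D = 6 (D = 6*(-5 + 6) = 6*1 = 6)
D² = 6² = 36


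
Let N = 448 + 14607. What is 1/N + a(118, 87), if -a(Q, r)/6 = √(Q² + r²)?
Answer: 1/15055 - 6*√21493 ≈ -879.63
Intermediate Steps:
N = 15055
a(Q, r) = -6*√(Q² + r²)
1/N + a(118, 87) = 1/15055 - 6*√(118² + 87²) = 1/15055 - 6*√(13924 + 7569) = 1/15055 - 6*√21493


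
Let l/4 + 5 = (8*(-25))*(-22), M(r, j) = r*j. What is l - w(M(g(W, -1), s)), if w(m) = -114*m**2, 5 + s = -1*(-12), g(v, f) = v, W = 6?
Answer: 218676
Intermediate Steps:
s = 7 (s = -5 - 1*(-12) = -5 + 12 = 7)
M(r, j) = j*r
l = 17580 (l = -20 + 4*((8*(-25))*(-22)) = -20 + 4*(-200*(-22)) = -20 + 4*4400 = -20 + 17600 = 17580)
l - w(M(g(W, -1), s)) = 17580 - (-114)*(7*6)**2 = 17580 - (-114)*42**2 = 17580 - (-114)*1764 = 17580 - 1*(-201096) = 17580 + 201096 = 218676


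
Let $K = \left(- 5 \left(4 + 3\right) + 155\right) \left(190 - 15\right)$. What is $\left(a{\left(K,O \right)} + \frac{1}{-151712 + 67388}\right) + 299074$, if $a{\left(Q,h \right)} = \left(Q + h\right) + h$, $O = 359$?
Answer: $\frac{27050464607}{84324} \approx 3.2079 \cdot 10^{5}$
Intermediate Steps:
$K = 21000$ ($K = \left(\left(-5\right) 7 + 155\right) 175 = \left(-35 + 155\right) 175 = 120 \cdot 175 = 21000$)
$a{\left(Q,h \right)} = Q + 2 h$
$\left(a{\left(K,O \right)} + \frac{1}{-151712 + 67388}\right) + 299074 = \left(\left(21000 + 2 \cdot 359\right) + \frac{1}{-151712 + 67388}\right) + 299074 = \left(\left(21000 + 718\right) + \frac{1}{-84324}\right) + 299074 = \left(21718 - \frac{1}{84324}\right) + 299074 = \frac{1831348631}{84324} + 299074 = \frac{27050464607}{84324}$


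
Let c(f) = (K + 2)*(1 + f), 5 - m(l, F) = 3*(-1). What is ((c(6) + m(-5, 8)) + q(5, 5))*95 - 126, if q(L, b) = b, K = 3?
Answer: 4434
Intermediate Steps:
m(l, F) = 8 (m(l, F) = 5 - 3*(-1) = 5 - 1*(-3) = 5 + 3 = 8)
c(f) = 5 + 5*f (c(f) = (3 + 2)*(1 + f) = 5*(1 + f) = 5 + 5*f)
((c(6) + m(-5, 8)) + q(5, 5))*95 - 126 = (((5 + 5*6) + 8) + 5)*95 - 126 = (((5 + 30) + 8) + 5)*95 - 126 = ((35 + 8) + 5)*95 - 126 = (43 + 5)*95 - 126 = 48*95 - 126 = 4560 - 126 = 4434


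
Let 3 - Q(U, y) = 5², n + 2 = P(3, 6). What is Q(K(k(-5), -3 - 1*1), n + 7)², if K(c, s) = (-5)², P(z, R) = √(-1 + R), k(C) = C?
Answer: 484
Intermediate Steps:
n = -2 + √5 (n = -2 + √(-1 + 6) = -2 + √5 ≈ 0.23607)
K(c, s) = 25
Q(U, y) = -22 (Q(U, y) = 3 - 1*5² = 3 - 1*25 = 3 - 25 = -22)
Q(K(k(-5), -3 - 1*1), n + 7)² = (-22)² = 484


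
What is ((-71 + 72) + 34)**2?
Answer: 1225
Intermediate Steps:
((-71 + 72) + 34)**2 = (1 + 34)**2 = 35**2 = 1225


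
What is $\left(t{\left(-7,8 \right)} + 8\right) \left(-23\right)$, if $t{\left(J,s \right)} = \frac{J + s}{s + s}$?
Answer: $- \frac{2967}{16} \approx -185.44$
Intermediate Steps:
$t{\left(J,s \right)} = \frac{J + s}{2 s}$
$\left(t{\left(-7,8 \right)} + 8\right) \left(-23\right) = \left(\frac{-7 + 8}{2 \cdot 8} + 8\right) \left(-23\right) = \left(\frac{1}{2} \cdot \frac{1}{8} \cdot 1 + 8\right) \left(-23\right) = \left(\frac{1}{16} + 8\right) \left(-23\right) = \frac{129}{16} \left(-23\right) = - \frac{2967}{16}$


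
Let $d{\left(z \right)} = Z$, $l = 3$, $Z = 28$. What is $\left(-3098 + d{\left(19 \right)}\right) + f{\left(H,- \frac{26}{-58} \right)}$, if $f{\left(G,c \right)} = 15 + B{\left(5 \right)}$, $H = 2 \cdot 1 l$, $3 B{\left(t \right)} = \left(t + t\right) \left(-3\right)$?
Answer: $-3065$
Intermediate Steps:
$d{\left(z \right)} = 28$
$B{\left(t \right)} = - 2 t$ ($B{\left(t \right)} = \frac{\left(t + t\right) \left(-3\right)}{3} = \frac{2 t \left(-3\right)}{3} = \frac{\left(-6\right) t}{3} = - 2 t$)
$H = 6$ ($H = 2 \cdot 1 \cdot 3 = 2 \cdot 3 = 6$)
$f{\left(G,c \right)} = 5$ ($f{\left(G,c \right)} = 15 - 10 = 5$)
$\left(-3098 + d{\left(19 \right)}\right) + f{\left(H,- \frac{26}{-58} \right)} = \left(-3098 + 28\right) + 5 = -3070 + 5 = -3065$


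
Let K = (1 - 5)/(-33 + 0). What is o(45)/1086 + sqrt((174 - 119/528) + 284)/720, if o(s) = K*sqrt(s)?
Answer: sqrt(7976265)/95040 + 2*sqrt(5)/5973 ≈ 0.030465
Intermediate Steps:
K = 4/33 (K = -4/(-33) = -4*(-1/33) = 4/33 ≈ 0.12121)
o(s) = 4*sqrt(s)/33
o(45)/1086 + sqrt((174 - 119/528) + 284)/720 = (4*sqrt(45)/33)/1086 + sqrt((174 - 119/528) + 284)/720 = (4*(3*sqrt(5))/33)*(1/1086) + sqrt((174 - 119/528) + 284)*(1/720) = (4*sqrt(5)/11)*(1/1086) + sqrt((174 - 1*119/528) + 284)*(1/720) = 2*sqrt(5)/5973 + sqrt((174 - 119/528) + 284)*(1/720) = 2*sqrt(5)/5973 + sqrt(91753/528 + 284)*(1/720) = 2*sqrt(5)/5973 + sqrt(241705/528)*(1/720) = 2*sqrt(5)/5973 + (sqrt(7976265)/132)*(1/720) = 2*sqrt(5)/5973 + sqrt(7976265)/95040 = sqrt(7976265)/95040 + 2*sqrt(5)/5973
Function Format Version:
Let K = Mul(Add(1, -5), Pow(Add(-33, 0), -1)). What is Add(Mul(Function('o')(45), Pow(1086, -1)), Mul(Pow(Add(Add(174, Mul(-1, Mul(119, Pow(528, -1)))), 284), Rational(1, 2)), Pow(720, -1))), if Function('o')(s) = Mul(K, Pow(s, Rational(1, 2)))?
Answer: Add(Mul(Rational(1, 95040), Pow(7976265, Rational(1, 2))), Mul(Rational(2, 5973), Pow(5, Rational(1, 2)))) ≈ 0.030465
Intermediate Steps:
K = Rational(4, 33) (K = Mul(-4, Pow(-33, -1)) = Mul(-4, Rational(-1, 33)) = Rational(4, 33) ≈ 0.12121)
Function('o')(s) = Mul(Rational(4, 33), Pow(s, Rational(1, 2)))
Add(Mul(Function('o')(45), Pow(1086, -1)), Mul(Pow(Add(Add(174, Mul(-1, Mul(119, Pow(528, -1)))), 284), Rational(1, 2)), Pow(720, -1))) = Add(Mul(Mul(Rational(4, 33), Pow(45, Rational(1, 2))), Pow(1086, -1)), Mul(Pow(Add(Add(174, Mul(-1, Mul(119, Pow(528, -1)))), 284), Rational(1, 2)), Pow(720, -1))) = Add(Mul(Mul(Rational(4, 33), Mul(3, Pow(5, Rational(1, 2)))), Rational(1, 1086)), Mul(Pow(Add(Add(174, Mul(-1, Mul(119, Rational(1, 528)))), 284), Rational(1, 2)), Rational(1, 720))) = Add(Mul(Mul(Rational(4, 11), Pow(5, Rational(1, 2))), Rational(1, 1086)), Mul(Pow(Add(Add(174, Mul(-1, Rational(119, 528))), 284), Rational(1, 2)), Rational(1, 720))) = Add(Mul(Rational(2, 5973), Pow(5, Rational(1, 2))), Mul(Pow(Add(Add(174, Rational(-119, 528)), 284), Rational(1, 2)), Rational(1, 720))) = Add(Mul(Rational(2, 5973), Pow(5, Rational(1, 2))), Mul(Pow(Add(Rational(91753, 528), 284), Rational(1, 2)), Rational(1, 720))) = Add(Mul(Rational(2, 5973), Pow(5, Rational(1, 2))), Mul(Pow(Rational(241705, 528), Rational(1, 2)), Rational(1, 720))) = Add(Mul(Rational(2, 5973), Pow(5, Rational(1, 2))), Mul(Mul(Rational(1, 132), Pow(7976265, Rational(1, 2))), Rational(1, 720))) = Add(Mul(Rational(2, 5973), Pow(5, Rational(1, 2))), Mul(Rational(1, 95040), Pow(7976265, Rational(1, 2)))) = Add(Mul(Rational(1, 95040), Pow(7976265, Rational(1, 2))), Mul(Rational(2, 5973), Pow(5, Rational(1, 2))))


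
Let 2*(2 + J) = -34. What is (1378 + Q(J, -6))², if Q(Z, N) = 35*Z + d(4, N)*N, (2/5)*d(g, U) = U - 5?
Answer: 770884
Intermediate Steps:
d(g, U) = -25/2 + 5*U/2 (d(g, U) = 5*(U - 5)/2 = 5*(-5 + U)/2 = -25/2 + 5*U/2)
J = -19 (J = -2 + (½)*(-34) = -2 - 17 = -19)
Q(Z, N) = 35*Z + N*(-25/2 + 5*N/2) (Q(Z, N) = 35*Z + (-25/2 + 5*N/2)*N = 35*Z + N*(-25/2 + 5*N/2))
(1378 + Q(J, -6))² = (1378 + (35*(-19) + (5/2)*(-6)*(-5 - 6)))² = (1378 + (-665 + (5/2)*(-6)*(-11)))² = (1378 + (-665 + 165))² = (1378 - 500)² = 878² = 770884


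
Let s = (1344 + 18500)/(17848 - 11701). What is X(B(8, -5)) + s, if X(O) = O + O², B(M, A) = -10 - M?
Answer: 1900826/6147 ≈ 309.23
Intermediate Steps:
s = 19844/6147 ≈ 3.2282
X(B(8, -5)) + s = (-10 - 1*8)*(1 + (-10 - 1*8)) + 19844/6147 = (-10 - 8)*(1 + (-10 - 8)) + 19844/6147 = -18*(1 - 18) + 19844/6147 = -18*(-17) + 19844/6147 = 306 + 19844/6147 = 1900826/6147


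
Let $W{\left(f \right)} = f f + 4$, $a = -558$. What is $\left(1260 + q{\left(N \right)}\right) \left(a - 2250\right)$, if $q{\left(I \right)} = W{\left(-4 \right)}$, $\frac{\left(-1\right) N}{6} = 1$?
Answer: $-3594240$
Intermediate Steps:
$W{\left(f \right)} = 4 + f^{2}$ ($W{\left(f \right)} = f^{2} + 4 = 4 + f^{2}$)
$N = -6$ ($N = \left(-6\right) 1 = -6$)
$q{\left(I \right)} = 20$ ($q{\left(I \right)} = 4 + \left(-4\right)^{2} = 4 + 16 = 20$)
$\left(1260 + q{\left(N \right)}\right) \left(a - 2250\right) = \left(1260 + 20\right) \left(-558 - 2250\right) = 1280 \left(-2808\right) = -3594240$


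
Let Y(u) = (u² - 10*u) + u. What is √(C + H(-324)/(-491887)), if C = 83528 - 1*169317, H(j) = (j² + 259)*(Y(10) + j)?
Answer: I*√20740636730220011/491887 ≈ 292.78*I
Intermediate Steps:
Y(u) = u² - 9*u
H(j) = (10 + j)*(259 + j²) (H(j) = (j² + 259)*(10*(-9 + 10) + j) = (259 + j²)*(10*1 + j) = (259 + j²)*(10 + j) = (10 + j)*(259 + j²))
C = -85789 (C = 83528 - 169317 = -85789)
√(C + H(-324)/(-491887)) = √(-85789 + (2590 + (-324)³ + 10*(-324)² + 259*(-324))/(-491887)) = √(-85789 + (2590 - 34012224 + 10*104976 - 83916)*(-1/491887)) = √(-85789 + (2590 - 34012224 + 1049760 - 83916)*(-1/491887)) = √(-85789 - 33043790*(-1/491887)) = √(-85789 + 33043790/491887) = √(-42165450053/491887) = I*√20740636730220011/491887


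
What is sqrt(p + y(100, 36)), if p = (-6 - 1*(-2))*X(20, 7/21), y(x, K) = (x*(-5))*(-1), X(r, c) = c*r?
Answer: 2*sqrt(1065)/3 ≈ 21.756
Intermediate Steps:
y(x, K) = 5*x (y(x, K) = -5*x*(-1) = 5*x)
p = -80/3 (p = (-6 - 1*(-2))*((7/21)*20) = (-6 + 2)*((7*(1/21))*20) = -4*20/3 = -80/3 ≈ -26.667)
sqrt(p + y(100, 36)) = sqrt(-80/3 + 5*100) = sqrt(-80/3 + 500) = sqrt(1420/3) = 2*sqrt(1065)/3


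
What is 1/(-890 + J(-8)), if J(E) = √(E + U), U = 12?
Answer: -1/888 ≈ -0.0011261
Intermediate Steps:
J(E) = √(12 + E) (J(E) = √(E + 12) = √(12 + E))
1/(-890 + J(-8)) = 1/(-890 + √(12 - 8)) = 1/(-890 + √4) = 1/(-890 + 2) = 1/(-888) = -1/888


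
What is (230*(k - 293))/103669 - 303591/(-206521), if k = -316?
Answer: 2545578909/21409825549 ≈ 0.11890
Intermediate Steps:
(230*(k - 293))/103669 - 303591/(-206521) = (230*(-316 - 293))/103669 - 303591/(-206521) = (230*(-609))*(1/103669) - 303591*(-1/206521) = -140070*1/103669 + 303591/206521 = -140070/103669 + 303591/206521 = 2545578909/21409825549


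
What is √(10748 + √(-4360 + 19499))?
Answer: √(10748 + √15139) ≈ 104.26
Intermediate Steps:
√(10748 + √(-4360 + 19499)) = √(10748 + √15139)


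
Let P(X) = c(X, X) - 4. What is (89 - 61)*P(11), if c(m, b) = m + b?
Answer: 504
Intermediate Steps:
c(m, b) = b + m
P(X) = -4 + 2*X (P(X) = (X + X) - 4 = 2*X - 4 = -4 + 2*X)
(89 - 61)*P(11) = (89 - 61)*(-4 + 2*11) = 28*(-4 + 22) = 28*18 = 504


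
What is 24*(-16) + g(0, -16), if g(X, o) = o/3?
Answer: -1168/3 ≈ -389.33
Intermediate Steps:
g(X, o) = o/3 (g(X, o) = o*(⅓) = o/3)
24*(-16) + g(0, -16) = 24*(-16) + (⅓)*(-16) = -384 - 16/3 = -1168/3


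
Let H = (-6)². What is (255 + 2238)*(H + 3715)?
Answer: 9351243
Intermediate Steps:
H = 36
(255 + 2238)*(H + 3715) = (255 + 2238)*(36 + 3715) = 2493*3751 = 9351243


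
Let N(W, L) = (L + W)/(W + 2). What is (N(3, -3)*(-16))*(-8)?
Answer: 0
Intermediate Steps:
N(W, L) = (L + W)/(2 + W)
(N(3, -3)*(-16))*(-8) = (((-3 + 3)/(2 + 3))*(-16))*(-8) = ((0/5)*(-16))*(-8) = (((⅕)*0)*(-16))*(-8) = (0*(-16))*(-8) = 0*(-8) = 0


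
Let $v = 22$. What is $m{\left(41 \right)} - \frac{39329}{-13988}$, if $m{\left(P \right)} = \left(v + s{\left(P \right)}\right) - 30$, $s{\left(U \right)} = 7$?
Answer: $\frac{25341}{13988} \approx 1.8116$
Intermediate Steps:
$m{\left(P \right)} = -1$ ($m{\left(P \right)} = \left(22 + 7\right) - 30 = 29 - 30 = -1$)
$m{\left(41 \right)} - \frac{39329}{-13988} = -1 - \frac{39329}{-13988} = -1 - 39329 \left(- \frac{1}{13988}\right) = -1 - - \frac{39329}{13988} = -1 + \frac{39329}{13988} = \frac{25341}{13988}$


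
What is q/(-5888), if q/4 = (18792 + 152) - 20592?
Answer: 103/92 ≈ 1.1196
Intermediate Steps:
q = -6592 (q = 4*((18792 + 152) - 20592) = 4*(18944 - 20592) = 4*(-1648) = -6592)
q/(-5888) = -6592/(-5888) = -6592*(-1/5888) = 103/92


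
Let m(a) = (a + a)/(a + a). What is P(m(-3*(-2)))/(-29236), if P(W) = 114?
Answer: -57/14618 ≈ -0.0038993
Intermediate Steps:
m(a) = 1 (m(a) = (2*a)/((2*a)) = (2*a)*(1/(2*a)) = 1)
P(m(-3*(-2)))/(-29236) = 114/(-29236) = 114*(-1/29236) = -57/14618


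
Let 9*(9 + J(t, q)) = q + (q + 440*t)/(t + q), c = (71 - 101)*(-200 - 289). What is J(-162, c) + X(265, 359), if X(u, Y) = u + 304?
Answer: 15883115/7254 ≈ 2189.6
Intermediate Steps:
X(u, Y) = 304 + u
c = 14670 (c = -30*(-489) = 14670)
J(t, q) = -9 + q/9 + (q + 440*t)/(9*(q + t)) (J(t, q) = -9 + (q + (q + 440*t)/(t + q))/9 = -9 + (q + (q + 440*t)/(q + t))/9 = -9 + (q/9 + (q + 440*t)/(9*(q + t))) = -9 + q/9 + (q + 440*t)/(9*(q + t)))
J(-162, c) + X(265, 359) = (14670² - 80*14670 + 359*(-162) + 14670*(-162))/(9*(14670 - 162)) + (304 + 265) = (⅑)*(215208900 - 1173600 - 58158 - 2376540)/14508 + 569 = (⅑)*(1/14508)*211600602 + 569 = 11755589/7254 + 569 = 15883115/7254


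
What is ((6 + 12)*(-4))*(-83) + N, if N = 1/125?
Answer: 747001/125 ≈ 5976.0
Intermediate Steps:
N = 1/125 ≈ 0.0080000
((6 + 12)*(-4))*(-83) + N = ((6 + 12)*(-4))*(-83) + 1/125 = (18*(-4))*(-83) + 1/125 = -72*(-83) + 1/125 = 5976 + 1/125 = 747001/125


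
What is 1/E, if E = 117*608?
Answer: 1/71136 ≈ 1.4058e-5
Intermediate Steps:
E = 71136
1/E = 1/71136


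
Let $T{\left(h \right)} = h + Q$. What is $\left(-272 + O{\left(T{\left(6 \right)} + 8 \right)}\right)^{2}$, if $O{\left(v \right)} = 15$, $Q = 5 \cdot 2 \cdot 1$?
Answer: $66049$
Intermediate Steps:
$Q = 10$ ($Q = 10 \cdot 1 = 10$)
$T{\left(h \right)} = 10 + h$ ($T{\left(h \right)} = h + 10 = 10 + h$)
$\left(-272 + O{\left(T{\left(6 \right)} + 8 \right)}\right)^{2} = \left(-272 + 15\right)^{2} = \left(-257\right)^{2} = 66049$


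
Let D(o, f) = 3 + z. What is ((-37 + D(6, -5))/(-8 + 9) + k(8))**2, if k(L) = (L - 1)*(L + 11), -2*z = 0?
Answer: 9801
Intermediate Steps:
z = 0 (z = -1/2*0 = 0)
D(o, f) = 3 (D(o, f) = 3 + 0 = 3)
k(L) = (-1 + L)*(11 + L)
((-37 + D(6, -5))/(-8 + 9) + k(8))**2 = ((-37 + 3)/(-8 + 9) + (-11 + 8**2 + 10*8))**2 = (-34/1 + (-11 + 64 + 80))**2 = (-34*1 + 133)**2 = (-34 + 133)**2 = 99**2 = 9801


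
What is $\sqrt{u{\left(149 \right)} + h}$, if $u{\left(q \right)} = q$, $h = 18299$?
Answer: $4 \sqrt{1153} \approx 135.82$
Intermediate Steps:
$\sqrt{u{\left(149 \right)} + h} = \sqrt{149 + 18299} = \sqrt{18448} = 4 \sqrt{1153}$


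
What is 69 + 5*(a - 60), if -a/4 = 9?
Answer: -411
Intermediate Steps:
a = -36 (a = -4*9 = -36)
69 + 5*(a - 60) = 69 + 5*(-36 - 60) = 69 + 5*(-96) = 69 - 480 = -411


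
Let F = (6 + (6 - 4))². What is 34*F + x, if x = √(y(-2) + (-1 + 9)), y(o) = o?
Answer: 2176 + √6 ≈ 2178.4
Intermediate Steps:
x = √6 (x = √(-2 + (-1 + 9)) = √(-2 + 8) = √6 ≈ 2.4495)
F = 64 (F = (6 + 2)² = 8² = 64)
34*F + x = 34*64 + √6 = 2176 + √6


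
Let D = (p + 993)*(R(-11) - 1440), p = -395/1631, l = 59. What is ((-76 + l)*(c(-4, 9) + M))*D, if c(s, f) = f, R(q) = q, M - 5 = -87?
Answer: -2915657258908/1631 ≈ -1.7877e+9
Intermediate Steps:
M = -82 (M = 5 - 87 = -82)
p = -395/1631 (p = -395*1/1631 = -395/1631 ≈ -0.24218)
D = -2349441788/1631 (D = (-395/1631 + 993)*(-11 - 1440) = (1619188/1631)*(-1451) = -2349441788/1631 ≈ -1.4405e+6)
((-76 + l)*(c(-4, 9) + M))*D = ((-76 + 59)*(9 - 82))*(-2349441788/1631) = -17*(-73)*(-2349441788/1631) = 1241*(-2349441788/1631) = -2915657258908/1631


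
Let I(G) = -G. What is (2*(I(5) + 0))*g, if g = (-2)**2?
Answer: -40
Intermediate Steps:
g = 4
(2*(I(5) + 0))*g = (2*(-1*5 + 0))*4 = (2*(-5 + 0))*4 = (2*(-5))*4 = -10*4 = -40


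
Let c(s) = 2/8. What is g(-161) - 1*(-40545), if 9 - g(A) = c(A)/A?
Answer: 26116777/644 ≈ 40554.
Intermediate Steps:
c(s) = ¼ (c(s) = 2*(⅛) = ¼)
g(A) = 9 - 1/(4*A)
g(-161) - 1*(-40545) = (9 - ¼/(-161)) - 1*(-40545) = (9 - ¼*(-1/161)) + 40545 = (9 + 1/644) + 40545 = 5797/644 + 40545 = 26116777/644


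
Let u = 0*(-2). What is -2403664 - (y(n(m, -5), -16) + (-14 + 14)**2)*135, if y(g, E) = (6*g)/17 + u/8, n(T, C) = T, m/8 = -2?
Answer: -40849328/17 ≈ -2.4029e+6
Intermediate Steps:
m = -16 (m = 8*(-2) = -16)
u = 0
y(g, E) = 6*g/17 (y(g, E) = (6*g)/17 + 0/8 = (6*g)*(1/17) + 0*(1/8) = 6*g/17 + 0 = 6*g/17)
-2403664 - (y(n(m, -5), -16) + (-14 + 14)**2)*135 = -2403664 - ((6/17)*(-16) + (-14 + 14)**2)*135 = -2403664 - (-96/17 + 0**2)*135 = -2403664 - (-96/17 + 0)*135 = -2403664 - (-96)*135/17 = -2403664 - 1*(-12960/17) = -2403664 + 12960/17 = -40849328/17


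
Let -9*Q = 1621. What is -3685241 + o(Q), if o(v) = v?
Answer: -33168790/9 ≈ -3.6854e+6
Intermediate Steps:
Q = -1621/9 (Q = -1/9*1621 = -1621/9 ≈ -180.11)
-3685241 + o(Q) = -3685241 - 1621/9 = -33168790/9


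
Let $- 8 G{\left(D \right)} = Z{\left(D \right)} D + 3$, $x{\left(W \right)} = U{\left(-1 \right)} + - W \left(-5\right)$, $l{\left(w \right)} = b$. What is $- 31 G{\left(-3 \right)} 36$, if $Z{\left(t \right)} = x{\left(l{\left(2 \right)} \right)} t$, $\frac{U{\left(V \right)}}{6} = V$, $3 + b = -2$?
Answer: $-38502$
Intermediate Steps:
$b = -5$ ($b = -3 - 2 = -5$)
$l{\left(w \right)} = -5$
$U{\left(V \right)} = 6 V$
$x{\left(W \right)} = -6 + 5 W$ ($x{\left(W \right)} = 6 \left(-1\right) + - W \left(-5\right) = -6 + 5 W$)
$Z{\left(t \right)} = - 31 t$ ($Z{\left(t \right)} = \left(-6 + 5 \left(-5\right)\right) t = \left(-6 - 25\right) t = - 31 t$)
$G{\left(D \right)} = - \frac{3}{8} + \frac{31 D^{2}}{8}$ ($G{\left(D \right)} = - \frac{- 31 D D + 3}{8} = - \frac{- 31 D^{2} + 3}{8} = - \frac{3 - 31 D^{2}}{8} = - \frac{3}{8} + \frac{31 D^{2}}{8}$)
$- 31 G{\left(-3 \right)} 36 = - 31 \left(- \frac{3}{8} + \frac{31 \left(-3\right)^{2}}{8}\right) 36 = - 31 \left(- \frac{3}{8} + \frac{31}{8} \cdot 9\right) 36 = - 31 \left(- \frac{3}{8} + \frac{279}{8}\right) 36 = \left(-31\right) \frac{69}{2} \cdot 36 = \left(- \frac{2139}{2}\right) 36 = -38502$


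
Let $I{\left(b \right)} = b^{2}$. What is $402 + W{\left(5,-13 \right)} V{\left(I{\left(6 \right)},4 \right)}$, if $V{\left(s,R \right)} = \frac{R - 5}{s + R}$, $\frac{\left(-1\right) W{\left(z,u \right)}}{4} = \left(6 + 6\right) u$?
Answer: $\frac{1932}{5} \approx 386.4$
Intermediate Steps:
$W{\left(z,u \right)} = - 48 u$ ($W{\left(z,u \right)} = - 4 \left(6 + 6\right) u = - 4 \cdot 12 u = - 48 u$)
$V{\left(s,R \right)} = \frac{-5 + R}{R + s}$
$402 + W{\left(5,-13 \right)} V{\left(I{\left(6 \right)},4 \right)} = 402 + \left(-48\right) \left(-13\right) \frac{-5 + 4}{4 + 6^{2}} = 402 + 624 \frac{1}{4 + 36} \left(-1\right) = 402 + 624 \cdot \frac{1}{40} \left(-1\right) = 402 + 624 \left(- \frac{1}{40}\right) = 402 - \frac{78}{5} = \frac{1932}{5}$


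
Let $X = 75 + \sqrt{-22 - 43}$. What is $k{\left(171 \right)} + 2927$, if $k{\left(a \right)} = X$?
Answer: $3002 + i \sqrt{65} \approx 3002.0 + 8.0623 i$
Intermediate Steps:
$X = 75 + i \sqrt{65}$ ($X = 75 + \sqrt{-65} = 75 + i \sqrt{65} \approx 75.0 + 8.0623 i$)
$k{\left(a \right)} = 75 + i \sqrt{65}$
$k{\left(171 \right)} + 2927 = \left(75 + i \sqrt{65}\right) + 2927 = 3002 + i \sqrt{65}$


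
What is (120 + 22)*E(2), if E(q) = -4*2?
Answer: -1136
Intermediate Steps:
E(q) = -8
(120 + 22)*E(2) = (120 + 22)*(-8) = 142*(-8) = -1136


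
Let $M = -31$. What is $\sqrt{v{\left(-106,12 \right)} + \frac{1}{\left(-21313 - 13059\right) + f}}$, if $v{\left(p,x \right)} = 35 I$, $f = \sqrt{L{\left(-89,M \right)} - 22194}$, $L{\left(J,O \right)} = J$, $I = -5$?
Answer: $\sqrt{\frac{6015101 - 175 i \sqrt{22283}}{-34372 + i \sqrt{22283}}} \approx 4.0 \cdot 10^{-9} - 13.229 i$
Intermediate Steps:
$f = i \sqrt{22283}$ ($f = \sqrt{-89 - 22194} = \sqrt{-22283} = i \sqrt{22283} \approx 149.27 i$)
$v{\left(p,x \right)} = -175$ ($v{\left(p,x \right)} = 35 \left(-5\right) = -175$)
$\sqrt{v{\left(-106,12 \right)} + \frac{1}{\left(-21313 - 13059\right) + f}} = \sqrt{-175 + \frac{1}{\left(-21313 - 13059\right) + i \sqrt{22283}}} = \sqrt{-175 + \frac{1}{-34372 + i \sqrt{22283}}}$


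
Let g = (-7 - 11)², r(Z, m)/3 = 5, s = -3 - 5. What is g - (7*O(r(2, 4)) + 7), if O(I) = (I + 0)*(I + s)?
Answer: -418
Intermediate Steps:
s = -8
r(Z, m) = 15 (r(Z, m) = 3*5 = 15)
O(I) = I*(-8 + I) (O(I) = (I + 0)*(I - 8) = I*(-8 + I))
g = 324 (g = (-18)² = 324)
g - (7*O(r(2, 4)) + 7) = 324 - (7*(15*(-8 + 15)) + 7) = 324 - (7*(15*7) + 7) = 324 - (7*105 + 7) = 324 - (735 + 7) = 324 - 1*742 = 324 - 742 = -418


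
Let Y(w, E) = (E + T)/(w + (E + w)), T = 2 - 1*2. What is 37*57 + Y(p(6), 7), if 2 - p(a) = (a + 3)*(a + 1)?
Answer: 242528/115 ≈ 2108.9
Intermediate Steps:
p(a) = 2 - (1 + a)*(3 + a) (p(a) = 2 - (a + 3)*(a + 1) = 2 - (3 + a)*(1 + a) = 2 - (1 + a)*(3 + a))
T = 0 (T = 2 - 2 = 0)
Y(w, E) = E/(E + 2*w) (Y(w, E) = (E + 0)/(w + (E + w)) = E/(E + 2*w))
37*57 + Y(p(6), 7) = 37*57 + 7/(7 + 2*(-1 - 1*6² - 4*6)) = 2109 + 7/(7 + 2*(-1 - 1*36 - 24)) = 2109 + 7/(7 + 2*(-1 - 36 - 24)) = 2109 + 7/(7 + 2*(-61)) = 2109 + 7/(7 - 122) = 2109 + 7/(-115) = 2109 + 7*(-1/115) = 2109 - 7/115 = 242528/115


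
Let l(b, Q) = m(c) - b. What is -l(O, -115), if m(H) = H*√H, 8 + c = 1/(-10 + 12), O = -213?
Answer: -213 + 15*I*√30/4 ≈ -213.0 + 20.54*I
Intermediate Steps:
c = -15/2 (c = -8 + 1/(-10 + 12) = -8 + 1/2 = -8 + ½ = -15/2 ≈ -7.5000)
m(H) = H^(3/2)
l(b, Q) = -b - 15*I*√30/4 (l(b, Q) = (-15/2)^(3/2) - b = -15*I*√30/4 - b = -b - 15*I*√30/4)
-l(O, -115) = -(-1*(-213) - 15*I*√30/4) = -(213 - 15*I*√30/4) = -213 + 15*I*√30/4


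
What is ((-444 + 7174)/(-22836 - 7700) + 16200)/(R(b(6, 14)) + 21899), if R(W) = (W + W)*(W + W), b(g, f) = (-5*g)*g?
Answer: 247338235/2313086732 ≈ 0.10693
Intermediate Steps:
b(g, f) = -5*g**2
R(W) = 4*W**2 (R(W) = (2*W)*(2*W) = 4*W**2)
((-444 + 7174)/(-22836 - 7700) + 16200)/(R(b(6, 14)) + 21899) = ((-444 + 7174)/(-22836 - 7700) + 16200)/(4*(-5*6**2)**2 + 21899) = (6730/(-30536) + 16200)/(4*(-5*36)**2 + 21899) = (6730*(-1/30536) + 16200)/(4*(-180)**2 + 21899) = (-3365/15268 + 16200)/(4*32400 + 21899) = 247338235/(15268*(129600 + 21899)) = (247338235/15268)/151499 = (247338235/15268)*(1/151499) = 247338235/2313086732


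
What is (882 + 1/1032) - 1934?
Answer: -1085663/1032 ≈ -1052.0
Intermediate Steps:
(882 + 1/1032) - 1934 = 910225/1032 - 1934 = -1085663/1032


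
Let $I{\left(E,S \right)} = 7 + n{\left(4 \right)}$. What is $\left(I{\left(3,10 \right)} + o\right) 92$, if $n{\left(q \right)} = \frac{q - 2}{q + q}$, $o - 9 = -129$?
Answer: $-10373$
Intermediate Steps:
$o = -120$ ($o = 9 - 129 = -120$)
$n{\left(q \right)} = \frac{-2 + q}{2 q}$
$I{\left(E,S \right)} = \frac{29}{4}$ ($I{\left(E,S \right)} = 7 + \frac{-2 + 4}{2 \cdot 4} = 7 + \frac{1}{2} \cdot \frac{1}{4} \cdot 2 = 7 + \frac{1}{4} = \frac{29}{4}$)
$\left(I{\left(3,10 \right)} + o\right) 92 = \left(\frac{29}{4} - 120\right) 92 = \left(- \frac{451}{4}\right) 92 = -10373$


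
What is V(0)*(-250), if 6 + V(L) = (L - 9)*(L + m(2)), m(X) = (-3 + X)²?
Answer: 3750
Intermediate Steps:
V(L) = -6 + (1 + L)*(-9 + L) (V(L) = -6 + (L - 9)*(L + (-3 + 2)²) = -6 + (-9 + L)*(L + (-1)²) = -6 + (-9 + L)*(L + 1) = -6 + (-9 + L)*(1 + L) = -6 + (1 + L)*(-9 + L))
V(0)*(-250) = (-15 + 0² - 8*0)*(-250) = (-15 + 0 + 0)*(-250) = -15*(-250) = 3750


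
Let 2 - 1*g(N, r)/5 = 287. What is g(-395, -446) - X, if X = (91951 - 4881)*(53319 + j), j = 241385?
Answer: -25659878705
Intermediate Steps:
g(N, r) = -1425 (g(N, r) = 10 - 5*287 = 10 - 1435 = -1425)
X = 25659877280 (X = (91951 - 4881)*(53319 + 241385) = 87070*294704 = 25659877280)
g(-395, -446) - X = -1425 - 1*25659877280 = -1425 - 25659877280 = -25659878705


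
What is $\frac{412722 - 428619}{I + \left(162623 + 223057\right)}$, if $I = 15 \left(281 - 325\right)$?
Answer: $- \frac{5299}{128340} \approx -0.041289$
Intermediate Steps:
$I = -660$ ($I = 15 \left(-44\right) = -660$)
$\frac{412722 - 428619}{I + \left(162623 + 223057\right)} = \frac{412722 - 428619}{-660 + \left(162623 + 223057\right)} = - \frac{15897}{-660 + 385680} = - \frac{15897}{385020} = \left(-15897\right) \frac{1}{385020} = - \frac{5299}{128340}$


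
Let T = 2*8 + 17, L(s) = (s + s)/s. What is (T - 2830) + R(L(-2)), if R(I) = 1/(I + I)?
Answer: -11187/4 ≈ -2796.8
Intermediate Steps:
L(s) = 2 (L(s) = (2*s)/s = 2)
R(I) = 1/(2*I)
T = 33 (T = 16 + 17 = 33)
(T - 2830) + R(L(-2)) = (33 - 2830) + (½)/2 = -2797 + (½)*(½) = -2797 + ¼ = -11187/4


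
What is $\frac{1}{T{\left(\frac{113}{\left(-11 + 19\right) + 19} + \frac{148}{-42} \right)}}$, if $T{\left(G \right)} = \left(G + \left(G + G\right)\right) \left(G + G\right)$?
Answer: $\frac{11907}{31250} \approx 0.38102$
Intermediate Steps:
$T{\left(G \right)} = 6 G^{2}$ ($T{\left(G \right)} = \left(G + 2 G\right) 2 G = 3 G 2 G = 6 G^{2}$)
$\frac{1}{T{\left(\frac{113}{\left(-11 + 19\right) + 19} + \frac{148}{-42} \right)}} = \frac{1}{6 \left(\frac{113}{\left(-11 + 19\right) + 19} + \frac{148}{-42}\right)^{2}} = \frac{1}{6 \left(\frac{113}{8 + 19} + 148 \left(- \frac{1}{42}\right)\right)^{2}} = \frac{1}{6 \left(\frac{113}{27} - \frac{74}{21}\right)^{2}} = \frac{1}{6 \left(\frac{125}{189}\right)^{2}} = \frac{1}{6 \cdot \frac{15625}{35721}} = \frac{1}{\frac{31250}{11907}} = \frac{11907}{31250}$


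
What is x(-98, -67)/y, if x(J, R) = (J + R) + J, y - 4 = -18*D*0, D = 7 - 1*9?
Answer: -263/4 ≈ -65.750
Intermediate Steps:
D = -2 (D = 7 - 9 = -2)
y = 4 (y = 4 - 18*(-2)*0 = 4 + 36*0 = 4 + 0 = 4)
x(J, R) = R + 2*J
x(-98, -67)/y = (-67 + 2*(-98))/4 = (-67 - 196)*(¼) = -263*¼ = -263/4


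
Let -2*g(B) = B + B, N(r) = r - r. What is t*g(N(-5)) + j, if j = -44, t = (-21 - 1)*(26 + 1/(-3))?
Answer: -44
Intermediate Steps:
t = -1694/3 (t = -22*(26 - 1/3) = -22*77/3 = -1694/3 ≈ -564.67)
N(r) = 0
g(B) = -B (g(B) = -(B + B)/2 = -B)
t*g(N(-5)) + j = -(-1694)*0/3 - 44 = -1694/3*0 - 44 = 0 - 44 = -44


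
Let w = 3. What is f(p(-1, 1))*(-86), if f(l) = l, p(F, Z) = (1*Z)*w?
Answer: -258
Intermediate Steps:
p(F, Z) = 3*Z (p(F, Z) = (1*Z)*3 = Z*3 = 3*Z)
f(p(-1, 1))*(-86) = (3*1)*(-86) = 3*(-86) = -258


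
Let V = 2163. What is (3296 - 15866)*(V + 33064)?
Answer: -442803390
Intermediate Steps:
(3296 - 15866)*(V + 33064) = (3296 - 15866)*(2163 + 33064) = -12570*35227 = -442803390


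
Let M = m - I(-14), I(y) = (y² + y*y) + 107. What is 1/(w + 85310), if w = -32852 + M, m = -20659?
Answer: 1/31300 ≈ 3.1949e-5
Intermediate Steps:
I(y) = 107 + 2*y² (I(y) = (y² + y²) + 107 = 2*y² + 107 = 107 + 2*y²)
M = -21158 (M = -20659 - (107 + 2*(-14)²) = -20659 - (107 + 2*196) = -20659 - (107 + 392) = -20659 - 1*499 = -20659 - 499 = -21158)
w = -54010 (w = -32852 - 21158 = -54010)
1/(w + 85310) = 1/(-54010 + 85310) = 1/31300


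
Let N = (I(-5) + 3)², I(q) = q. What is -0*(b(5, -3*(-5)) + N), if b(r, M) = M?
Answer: 0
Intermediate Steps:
N = 4 (N = (-5 + 3)² = (-2)² = 4)
-0*(b(5, -3*(-5)) + N) = -0*(-3*(-5) + 4) = -0*(15 + 4) = -0*19 = -2005*0 = 0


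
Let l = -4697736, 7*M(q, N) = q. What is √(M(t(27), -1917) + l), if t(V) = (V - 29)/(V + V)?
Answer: I*√18645314205/63 ≈ 2167.4*I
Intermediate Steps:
t(V) = (-29 + V)/(2*V) (t(V) = (-29 + V)/((2*V)) = (-29 + V)*(1/(2*V)) = (-29 + V)/(2*V))
M(q, N) = q/7
√(M(t(27), -1917) + l) = √(((½)*(-29 + 27)/27)/7 - 4697736) = √(((½)*(1/27)*(-2))/7 - 4697736) = √((⅐)*(-1/27) - 4697736) = √(-1/189 - 4697736) = √(-887872105/189) = I*√18645314205/63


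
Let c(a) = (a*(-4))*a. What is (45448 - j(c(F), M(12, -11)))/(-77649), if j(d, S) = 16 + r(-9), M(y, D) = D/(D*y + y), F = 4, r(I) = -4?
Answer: -45436/77649 ≈ -0.58515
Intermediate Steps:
M(y, D) = D/(y + D*y)
c(a) = -4*a² (c(a) = (-4*a)*a = -4*a²)
j(d, S) = 12 (j(d, S) = 16 - 4 = 12)
(45448 - j(c(F), M(12, -11)))/(-77649) = (45448 - 1*12)/(-77649) = (45448 - 12)*(-1/77649) = 45436*(-1/77649) = -45436/77649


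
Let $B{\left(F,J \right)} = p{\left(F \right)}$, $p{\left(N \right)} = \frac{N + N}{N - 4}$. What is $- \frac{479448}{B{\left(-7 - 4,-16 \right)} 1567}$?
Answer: $- \frac{3595860}{17237} \approx -208.61$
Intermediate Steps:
$p{\left(N \right)} = \frac{2 N}{-4 + N}$
$B{\left(F,J \right)} = \frac{2 F}{-4 + F}$
$- \frac{479448}{B{\left(-7 - 4,-16 \right)} 1567} = - \frac{479448}{\frac{2 \left(-7 - 4\right)}{-4 - 11} \cdot 1567} = - \frac{479448}{2 \left(-11\right) \frac{1}{-4 - 11} \cdot 1567} = - \frac{479448}{2 \left(-11\right) \frac{1}{-15} \cdot 1567} = - \frac{479448}{2 \left(-11\right) \left(- \frac{1}{15}\right) 1567} = - \frac{479448}{\frac{22}{15} \cdot 1567} = - \frac{479448}{\frac{34474}{15}} = \left(-479448\right) \frac{15}{34474} = - \frac{3595860}{17237}$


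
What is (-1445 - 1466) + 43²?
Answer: -1062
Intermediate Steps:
(-1445 - 1466) + 43² = -2911 + 1849 = -1062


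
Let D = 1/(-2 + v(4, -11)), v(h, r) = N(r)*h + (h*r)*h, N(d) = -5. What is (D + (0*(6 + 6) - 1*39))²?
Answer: 59644729/39204 ≈ 1521.4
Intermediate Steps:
v(h, r) = -5*h + r*h² (v(h, r) = -5*h + (h*r)*h = -5*h + r*h²)
D = -1/198 (D = 1/(-2 + 4*(-5 + 4*(-11))) = 1/(-2 + 4*(-5 - 44)) = 1/(-2 + 4*(-49)) = 1/(-2 - 196) = 1/(-198) = -1/198 ≈ -0.0050505)
(D + (0*(6 + 6) - 1*39))² = (-1/198 + (0*(6 + 6) - 1*39))² = (-1/198 + (0*12 - 39))² = (-1/198 + (0 - 39))² = (-1/198 - 39)² = (-7723/198)² = 59644729/39204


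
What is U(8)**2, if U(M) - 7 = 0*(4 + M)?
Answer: 49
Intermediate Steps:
U(M) = 7 (U(M) = 7 + 0*(4 + M) = 7 + 0 = 7)
U(8)**2 = 7**2 = 49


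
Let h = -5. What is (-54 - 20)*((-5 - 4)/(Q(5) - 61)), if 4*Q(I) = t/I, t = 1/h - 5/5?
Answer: -33300/3053 ≈ -10.907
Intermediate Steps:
t = -6/5 (t = 1/(-5) - 5/5 = 1*(-⅕) - 5*⅕ = -⅕ - 1 = -6/5 ≈ -1.2000)
Q(I) = -3/(10*I) (Q(I) = (-6/(5*I))/4 = -3/(10*I))
(-54 - 20)*((-5 - 4)/(Q(5) - 61)) = (-54 - 20)*((-5 - 4)/(-3/10/5 - 61)) = -(-666)/(-3/10*⅕ - 61) = -(-666)/(-3/50 - 61) = -(-666)/(-3053/50) = -(-666)*(-50)/3053 = -74*450/3053 = -33300/3053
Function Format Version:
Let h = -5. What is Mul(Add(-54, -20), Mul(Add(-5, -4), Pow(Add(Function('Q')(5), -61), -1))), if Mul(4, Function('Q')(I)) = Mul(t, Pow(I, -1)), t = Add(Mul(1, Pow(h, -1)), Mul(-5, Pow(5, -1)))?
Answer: Rational(-33300, 3053) ≈ -10.907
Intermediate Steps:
t = Rational(-6, 5) (t = Add(Mul(1, Pow(-5, -1)), Mul(-5, Pow(5, -1))) = Add(Mul(1, Rational(-1, 5)), Mul(-5, Rational(1, 5))) = Add(Rational(-1, 5), -1) = Rational(-6, 5) ≈ -1.2000)
Function('Q')(I) = Mul(Rational(-3, 10), Pow(I, -1)) (Function('Q')(I) = Mul(Rational(1, 4), Mul(Rational(-6, 5), Pow(I, -1))) = Mul(Rational(-3, 10), Pow(I, -1)))
Mul(Add(-54, -20), Mul(Add(-5, -4), Pow(Add(Function('Q')(5), -61), -1))) = Mul(Add(-54, -20), Mul(Add(-5, -4), Pow(Add(Mul(Rational(-3, 10), Pow(5, -1)), -61), -1))) = Mul(-74, Mul(-9, Pow(Add(Mul(Rational(-3, 10), Rational(1, 5)), -61), -1))) = Mul(-74, Mul(-9, Pow(Add(Rational(-3, 50), -61), -1))) = Mul(-74, Mul(-9, Pow(Rational(-3053, 50), -1))) = Mul(-74, Mul(-9, Rational(-50, 3053))) = Mul(-74, Rational(450, 3053)) = Rational(-33300, 3053)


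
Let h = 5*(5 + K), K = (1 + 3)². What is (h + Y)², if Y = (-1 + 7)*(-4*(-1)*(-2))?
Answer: 3249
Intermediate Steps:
K = 16 (K = 4² = 16)
h = 105 (h = 5*(5 + 16) = 5*21 = 105)
Y = -48 (Y = 6*(4*(-2)) = 6*(-8) = -48)
(h + Y)² = (105 - 48)² = 57² = 3249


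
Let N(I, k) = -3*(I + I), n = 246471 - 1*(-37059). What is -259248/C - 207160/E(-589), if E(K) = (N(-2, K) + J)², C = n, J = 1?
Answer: -753588304/614315 ≈ -1226.7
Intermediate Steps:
n = 283530 (n = 246471 + 37059 = 283530)
C = 283530
N(I, k) = -6*I
E(K) = 169 (E(K) = (-6*(-2) + 1)² = (12 + 1)² = 13² = 169)
-259248/C - 207160/E(-589) = -259248/283530 - 207160/169 = -259248*1/283530 - 207160*1/169 = -43208/47255 - 207160/169 = -753588304/614315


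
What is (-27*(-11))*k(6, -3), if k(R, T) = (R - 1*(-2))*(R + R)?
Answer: 28512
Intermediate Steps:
k(R, T) = 2*R*(2 + R) (k(R, T) = (R + 2)*(2*R) = (2 + R)*(2*R) = 2*R*(2 + R))
(-27*(-11))*k(6, -3) = (-27*(-11))*(2*6*(2 + 6)) = 297*(2*6*8) = 297*96 = 28512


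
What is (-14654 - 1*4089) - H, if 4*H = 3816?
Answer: -19697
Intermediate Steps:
H = 954 (H = (¼)*3816 = 954)
(-14654 - 1*4089) - H = (-14654 - 1*4089) - 1*954 = (-14654 - 4089) - 954 = -18743 - 954 = -19697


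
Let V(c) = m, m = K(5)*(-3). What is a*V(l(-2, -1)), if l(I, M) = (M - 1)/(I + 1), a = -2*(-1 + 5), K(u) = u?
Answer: 120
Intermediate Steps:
m = -15 (m = 5*(-3) = -15)
a = -8 (a = -2*4 = -8)
l(I, M) = (-1 + M)/(1 + I)
V(c) = -15
a*V(l(-2, -1)) = -8*(-15) = 120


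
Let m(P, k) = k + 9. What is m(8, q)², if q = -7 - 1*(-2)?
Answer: 16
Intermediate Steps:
q = -5 (q = -7 + 2 = -5)
m(P, k) = 9 + k
m(8, q)² = (9 - 5)² = 4² = 16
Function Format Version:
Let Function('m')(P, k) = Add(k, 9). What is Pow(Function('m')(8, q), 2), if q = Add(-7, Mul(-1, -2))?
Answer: 16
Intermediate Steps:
q = -5 (q = Add(-7, 2) = -5)
Function('m')(P, k) = Add(9, k)
Pow(Function('m')(8, q), 2) = Pow(Add(9, -5), 2) = Pow(4, 2) = 16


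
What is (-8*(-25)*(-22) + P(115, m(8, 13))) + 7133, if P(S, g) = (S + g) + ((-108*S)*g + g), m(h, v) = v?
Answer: -158586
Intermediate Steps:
P(S, g) = S + 2*g - 108*S*g (P(S, g) = (S + g) + (-108*S*g + g) = (S + g) + (g - 108*S*g) = S + 2*g - 108*S*g)
(-8*(-25)*(-22) + P(115, m(8, 13))) + 7133 = (-8*(-25)*(-22) + (115 + 2*13 - 108*115*13)) + 7133 = (200*(-22) + (115 + 26 - 161460)) + 7133 = (-4400 - 161319) + 7133 = -165719 + 7133 = -158586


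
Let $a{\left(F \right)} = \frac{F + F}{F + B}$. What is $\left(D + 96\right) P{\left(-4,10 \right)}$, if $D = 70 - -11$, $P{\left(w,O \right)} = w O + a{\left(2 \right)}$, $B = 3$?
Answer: $- \frac{34692}{5} \approx -6938.4$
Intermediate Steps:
$a{\left(F \right)} = \frac{2 F}{3 + F}$ ($a{\left(F \right)} = \frac{F + F}{F + 3} = \frac{2 F}{3 + F}$)
$P{\left(w,O \right)} = \frac{4}{5} + O w$ ($P{\left(w,O \right)} = w O + 2 \cdot 2 \frac{1}{3 + 2} = O w + 2 \cdot 2 \cdot \frac{1}{5} = O w + \frac{4}{5} = \frac{4}{5} + O w$)
$D = 81$ ($D = 70 + 11 = 81$)
$\left(D + 96\right) P{\left(-4,10 \right)} = \left(81 + 96\right) \left(\frac{4}{5} + 10 \left(-4\right)\right) = 177 \left(\frac{4}{5} - 40\right) = 177 \left(- \frac{196}{5}\right) = - \frac{34692}{5}$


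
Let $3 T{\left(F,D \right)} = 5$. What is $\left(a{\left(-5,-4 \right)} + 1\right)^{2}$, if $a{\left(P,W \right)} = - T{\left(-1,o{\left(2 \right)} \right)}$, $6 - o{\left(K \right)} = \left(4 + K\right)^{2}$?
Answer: $\frac{4}{9} \approx 0.44444$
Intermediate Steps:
$o{\left(K \right)} = 6 - \left(4 + K\right)^{2}$
$T{\left(F,D \right)} = \frac{5}{3}$ ($T{\left(F,D \right)} = \frac{1}{3} \cdot 5 = \frac{5}{3}$)
$a{\left(P,W \right)} = - \frac{5}{3}$ ($a{\left(P,W \right)} = \left(-1\right) \frac{5}{3} = - \frac{5}{3}$)
$\left(a{\left(-5,-4 \right)} + 1\right)^{2} = \left(- \frac{5}{3} + 1\right)^{2} = \left(- \frac{2}{3}\right)^{2} = \frac{4}{9}$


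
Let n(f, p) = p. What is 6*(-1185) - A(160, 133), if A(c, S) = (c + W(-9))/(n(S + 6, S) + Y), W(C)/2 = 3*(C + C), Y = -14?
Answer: -846142/119 ≈ -7110.4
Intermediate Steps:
W(C) = 12*C (W(C) = 2*(3*(C + C)) = 2*(3*(2*C)) = 2*(6*C) = 12*C)
A(c, S) = (-108 + c)/(-14 + S) (A(c, S) = (c + 12*(-9))/(S - 14) = (c - 108)/(-14 + S) = (-108 + c)/(-14 + S))
6*(-1185) - A(160, 133) = 6*(-1185) - (-108 + 160)/(-14 + 133) = -7110 - 52/119 = -846142/119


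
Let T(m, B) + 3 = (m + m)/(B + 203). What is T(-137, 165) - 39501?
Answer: -7268873/184 ≈ -39505.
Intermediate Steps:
T(m, B) = -3 + 2*m/(203 + B) (T(m, B) = -3 + (m + m)/(B + 203) = -3 + (2*m)/(203 + B) = -3 + 2*m/(203 + B))
T(-137, 165) - 39501 = (-609 - 3*165 + 2*(-137))/(203 + 165) - 39501 = (-609 - 495 - 274)/368 - 39501 = (1/368)*(-1378) - 39501 = -689/184 - 39501 = -7268873/184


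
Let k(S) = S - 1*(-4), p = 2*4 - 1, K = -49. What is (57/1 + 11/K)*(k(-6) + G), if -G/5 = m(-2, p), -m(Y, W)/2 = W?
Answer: 189176/49 ≈ 3860.7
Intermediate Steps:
p = 7 (p = 8 - 1 = 7)
m(Y, W) = -2*W
G = 70 (G = -(-10)*7 = -5*(-14) = 70)
k(S) = 4 + S (k(S) = S + 4 = 4 + S)
(57/1 + 11/K)*(k(-6) + G) = (57/1 + 11/(-49))*((4 - 6) + 70) = (57*1 + 11*(-1/49))*(-2 + 70) = (57 - 11/49)*68 = (2782/49)*68 = 189176/49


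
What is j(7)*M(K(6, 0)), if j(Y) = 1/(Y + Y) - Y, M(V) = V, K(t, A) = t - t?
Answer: 0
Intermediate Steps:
K(t, A) = 0
j(Y) = 1/(2*Y) - Y
j(7)*M(K(6, 0)) = ((½)/7 - 1*7)*0 = ((½)*(⅐) - 7)*0 = (1/14 - 7)*0 = -97/14*0 = 0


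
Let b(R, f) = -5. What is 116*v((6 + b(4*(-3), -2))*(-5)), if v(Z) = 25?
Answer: 2900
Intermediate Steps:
116*v((6 + b(4*(-3), -2))*(-5)) = 116*25 = 2900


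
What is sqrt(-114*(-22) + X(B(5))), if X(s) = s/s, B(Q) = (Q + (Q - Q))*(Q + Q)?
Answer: sqrt(2509) ≈ 50.090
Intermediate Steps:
B(Q) = 2*Q**2 (B(Q) = (Q + 0)*(2*Q) = Q*(2*Q) = 2*Q**2)
X(s) = 1
sqrt(-114*(-22) + X(B(5))) = sqrt(-114*(-22) + 1) = sqrt(2508 + 1) = sqrt(2509)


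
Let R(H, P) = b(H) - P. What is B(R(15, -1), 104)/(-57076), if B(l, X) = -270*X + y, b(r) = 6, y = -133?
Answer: 28213/57076 ≈ 0.49431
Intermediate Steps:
R(H, P) = 6 - P
B(l, X) = -133 - 270*X (B(l, X) = -270*X - 133 = -133 - 270*X)
B(R(15, -1), 104)/(-57076) = (-133 - 270*104)/(-57076) = (-133 - 28080)*(-1/57076) = -28213*(-1/57076) = 28213/57076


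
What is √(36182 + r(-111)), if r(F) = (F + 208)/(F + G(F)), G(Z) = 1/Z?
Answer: √5493441319514/12322 ≈ 190.21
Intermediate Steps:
r(F) = (208 + F)/(F + 1/F) (r(F) = (F + 208)/(F + 1/F) = (208 + F)/(F + 1/F))
√(36182 + r(-111)) = √(36182 - 111*(208 - 111)/(1 + (-111)²)) = √(36182 - 111*97/(1 + 12321)) = √(36182 - 111*97/12322) = √(36182 - 111*1/12322*97) = √(36182 - 10767/12322) = √(445823837/12322) = √5493441319514/12322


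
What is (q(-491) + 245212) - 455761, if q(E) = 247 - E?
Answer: -209811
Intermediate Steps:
(q(-491) + 245212) - 455761 = ((247 - 1*(-491)) + 245212) - 455761 = ((247 + 491) + 245212) - 455761 = (738 + 245212) - 455761 = 245950 - 455761 = -209811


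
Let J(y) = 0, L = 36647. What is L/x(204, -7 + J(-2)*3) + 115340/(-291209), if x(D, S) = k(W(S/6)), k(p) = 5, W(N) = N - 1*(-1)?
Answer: 10671359523/1456045 ≈ 7329.0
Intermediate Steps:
W(N) = 1 + N (W(N) = N + 1 = 1 + N)
x(D, S) = 5
L/x(204, -7 + J(-2)*3) + 115340/(-291209) = 36647/5 + 115340/(-291209) = 36647*(⅕) + 115340*(-1/291209) = 36647/5 - 115340/291209 = 10671359523/1456045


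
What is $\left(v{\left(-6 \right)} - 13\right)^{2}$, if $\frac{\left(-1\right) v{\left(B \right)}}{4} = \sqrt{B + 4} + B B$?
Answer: $24617 + 1256 i \sqrt{2} \approx 24617.0 + 1776.3 i$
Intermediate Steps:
$v{\left(B \right)} = - 4 B^{2} - 4 \sqrt{4 + B}$ ($v{\left(B \right)} = - 4 \left(\sqrt{B + 4} + B B\right) = - 4 \left(\sqrt{4 + B} + B^{2}\right) = - 4 \left(B^{2} + \sqrt{4 + B}\right) = - 4 B^{2} - 4 \sqrt{4 + B}$)
$\left(v{\left(-6 \right)} - 13\right)^{2} = \left(\left(- 4 \left(-6\right)^{2} - 4 \sqrt{4 - 6}\right) - 13\right)^{2} = \left(\left(\left(-4\right) 36 - 4 \sqrt{-2}\right) - 13\right)^{2} = \left(\left(-144 - 4 i \sqrt{2}\right) - 13\right)^{2} = \left(-157 - 4 i \sqrt{2}\right)^{2}$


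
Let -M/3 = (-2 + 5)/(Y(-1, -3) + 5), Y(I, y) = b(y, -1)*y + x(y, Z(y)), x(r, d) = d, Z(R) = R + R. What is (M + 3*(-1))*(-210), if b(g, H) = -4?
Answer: 8820/11 ≈ 801.82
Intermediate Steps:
Z(R) = 2*R
Y(I, y) = -2*y (Y(I, y) = -4*y + 2*y = -2*y)
M = -9/11 (M = -3*(-2 + 5)/(-2*(-3) + 5) = -9/(6 + 5) = -9/11 ≈ -0.81818)
(M + 3*(-1))*(-210) = (-9/11 + 3*(-1))*(-210) = (-9/11 - 3)*(-210) = -42/11*(-210) = 8820/11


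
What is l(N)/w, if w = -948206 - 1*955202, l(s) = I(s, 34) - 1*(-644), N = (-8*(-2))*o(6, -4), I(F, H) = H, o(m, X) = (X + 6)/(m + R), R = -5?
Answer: -339/951704 ≈ -0.00035620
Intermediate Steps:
o(m, X) = (6 + X)/(-5 + m) (o(m, X) = (X + 6)/(m - 5) = (6 + X)/(-5 + m))
N = 32 (N = (-8*(-2))*((6 - 4)/(-5 + 6)) = 16*(2/1) = 16*(1*2) = 16*2 = 32)
l(s) = 678 (l(s) = 34 - 1*(-644) = 34 + 644 = 678)
w = -1903408 (w = -948206 - 955202 = -1903408)
l(N)/w = 678/(-1903408) = 678*(-1/1903408) = -339/951704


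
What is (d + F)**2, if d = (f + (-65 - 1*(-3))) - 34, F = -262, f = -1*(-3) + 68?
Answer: 82369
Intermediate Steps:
f = 71 (f = 3 + 68 = 71)
d = -25 (d = (71 + (-65 - 1*(-3))) - 34 = (71 + (-65 + 3)) - 34 = (71 - 62) - 34 = 9 - 34 = -25)
(d + F)**2 = (-25 - 262)**2 = (-287)**2 = 82369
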